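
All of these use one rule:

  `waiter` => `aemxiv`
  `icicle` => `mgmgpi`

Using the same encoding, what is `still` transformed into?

It's a constant shift of +4 (ROT4).
For still: s+4=w, t+4=x, i+4=m, l+4=p, l+4=p.

wxmpp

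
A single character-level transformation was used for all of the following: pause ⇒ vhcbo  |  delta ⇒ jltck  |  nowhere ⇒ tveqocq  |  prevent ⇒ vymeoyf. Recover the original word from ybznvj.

surely

In pause: p→v is +6, a→h is +7, u→c is +8, s→b is +9 — the shift increases by 1 each position. The shift increases by 1 at each position, starting from +6: 6, 7, 8, ….
Reversing it on ybznvj: y−6=s, b−7=u, z−8=r, n−9=e, v−10=l, j−11=y.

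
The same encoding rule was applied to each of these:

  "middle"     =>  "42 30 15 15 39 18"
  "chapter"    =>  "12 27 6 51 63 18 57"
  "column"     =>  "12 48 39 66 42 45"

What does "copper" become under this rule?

12 48 51 51 18 57

Each letter becomes 3×(its alphabet position, a=1..z=26) + 3.
On copper: c=3→12, o=15→48, p=16→51, p=16→51, e=5→18, r=18→57.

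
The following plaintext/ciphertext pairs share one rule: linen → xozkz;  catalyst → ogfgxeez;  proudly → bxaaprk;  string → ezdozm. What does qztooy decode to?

Shifts by position in linen: pos 0: l→x (+12), pos 1: i→o (+6), pos 2: n→z (+12), pos 3: e→k (+6) — repeating every 2. It's a Vigenère-style cipher with numeric key [12,6]: position i shifts by key[i mod 2].
Reversing it on qztooy: q−12=e, z−6=t, t−12=h, o−6=i, o−12=c, y−6=s.

ethics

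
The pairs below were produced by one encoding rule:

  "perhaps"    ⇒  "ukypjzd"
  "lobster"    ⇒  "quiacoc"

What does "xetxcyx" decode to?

symptom

Letter i (0-indexed) is shifted by i+5, so successive shifts are 5, 6, 7, ….
Reversing it on xetxcyx: x−5=s, e−6=y, t−7=m, x−8=p, c−9=t, y−10=o, x−11=m.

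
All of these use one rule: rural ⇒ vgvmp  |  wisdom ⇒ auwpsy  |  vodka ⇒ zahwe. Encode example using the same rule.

Shifts by position in rural: pos 0: r→v (+4), pos 1: u→g (+12), pos 2: r→v (+4), pos 3: a→m (+12) — repeating every 2. A repeating key of period 2 is used — shifts +4, +12 over and over.
For example: e+4=i, x+12=j, a+4=e, m+12=y, p+4=t, l+12=x, e+4=i.

ijeytxi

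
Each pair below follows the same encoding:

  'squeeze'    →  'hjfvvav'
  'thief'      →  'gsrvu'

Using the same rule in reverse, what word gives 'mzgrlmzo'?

national

Each pair mirrors across the alphabet (s↔h, q↔j, u↔f): positions sum to 25. This is the alphabet-reversal cipher (Atbash): a becomes z, b becomes y, etc.
Decoding mzgrlmzo: m↔n, z↔a, g↔t, r↔i, l↔o, m↔n, z↔a, o↔l.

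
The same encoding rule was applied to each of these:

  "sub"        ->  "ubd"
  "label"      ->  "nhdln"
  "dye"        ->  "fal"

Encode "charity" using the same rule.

ejhtpva

The shift depends on letter class: consonant s→u is +2, but vowel u→b is +7. Two shifts are in play — +7 for a/e/i/o/u, +2 for every other letter.
For charity: c(cons)+2=e, h(cons)+2=j, a(vowel)+7=h, r(cons)+2=t, i(vowel)+7=p, t(cons)+2=v, y(cons)+2=a.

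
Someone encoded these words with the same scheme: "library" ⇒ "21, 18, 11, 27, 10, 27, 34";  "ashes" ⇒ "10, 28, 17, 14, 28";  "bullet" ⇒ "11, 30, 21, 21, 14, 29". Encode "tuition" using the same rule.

29, 30, 18, 29, 18, 24, 23

l is letter #12 and maps to 21: an offset of 9. Letters become their 1-based position plus 9 (so a→10, b→11, …).
For tuition: t=20→29, u=21→30, i=9→18, t=20→29, i=9→18, o=15→24, n=14→23.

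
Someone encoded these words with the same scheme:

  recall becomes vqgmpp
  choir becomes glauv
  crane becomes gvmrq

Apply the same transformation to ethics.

qxlugw

Two shifts are in play — +12 for a/e/i/o/u, +4 for every other letter.
Applying it to ethics: e(vowel)+12=q, t(cons)+4=x, h(cons)+4=l, i(vowel)+12=u, c(cons)+4=g, s(cons)+4=w.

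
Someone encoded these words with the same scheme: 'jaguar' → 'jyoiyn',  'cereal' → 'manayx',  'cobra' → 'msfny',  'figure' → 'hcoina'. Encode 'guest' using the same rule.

oiaub

j(9)→j(9) and a(0)→y(24) fit y≡7x+24 (mod 26); the inverse of 7 mod 26 is 15. Treating letters as 0–25, the rule is x ↦ 7x + 24 (mod 26).
Applying it to guest: g(6)→7·6+24≡14=o; u(20)→7·20+24≡8=i; e(4)→7·4+24≡0=a; s(18)→7·18+24≡20=u; t(19)→7·19+24≡1=b (all mod 26).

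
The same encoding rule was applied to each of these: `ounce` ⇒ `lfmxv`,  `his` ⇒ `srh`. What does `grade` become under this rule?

tizwv

Each pair mirrors across the alphabet (o↔l, u↔f, n↔m): positions sum to 25. Each letter is replaced by its mirror in the alphabet: a↔z, b↔y, c↔x, and so on (the Atbash cipher).
Applying it to grade: g↔t, r↔i, a↔z, d↔w, e↔v.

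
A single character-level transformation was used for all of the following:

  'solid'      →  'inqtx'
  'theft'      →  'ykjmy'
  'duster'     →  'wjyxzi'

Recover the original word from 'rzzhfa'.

The word is reversed, then every letter is shifted forward by 5.
Undoing it on rzzhfa: shift back: r−5=m, z−5=u, z−5=u, h−5=c, f−5=a, a−5=v → muucav; then reverse → vacuum.

vacuum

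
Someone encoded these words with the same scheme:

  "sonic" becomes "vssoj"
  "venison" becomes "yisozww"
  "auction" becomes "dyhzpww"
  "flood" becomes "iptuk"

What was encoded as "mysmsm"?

jungle

In sonic: s→v is +3, o→s is +4, n→s is +5, i→o is +6 — the shift increases by 1 each position. The shift increases by 1 at each position, starting from +3: 3, 4, 5, ….
Reversing it on mysmsm: m−3=j, y−4=u, s−5=n, m−6=g, s−7=l, m−8=e.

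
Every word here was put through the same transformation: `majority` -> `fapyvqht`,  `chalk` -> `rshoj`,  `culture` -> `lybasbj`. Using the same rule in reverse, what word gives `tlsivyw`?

problem

The output letters match the input read backwards, each shifted +7: majority reversed is ytirojam. Read the word backwards and shift each letter +7.
Reversing it on tlsivyw: shift back: t−7=m, l−7=e, s−7=l, i−7=b, v−7=o, y−7=r, w−7=p → melborp; then reverse → problem.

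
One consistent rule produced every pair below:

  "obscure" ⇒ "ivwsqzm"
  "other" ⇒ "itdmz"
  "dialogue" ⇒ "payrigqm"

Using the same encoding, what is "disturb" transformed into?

o(14)→i(8) and b(1)→v(21) fit y≡23x+24 (mod 26); the inverse of 23 mod 26 is 17. Treating letters as 0–25, the rule is x ↦ 23x + 24 (mod 26).
Applying it to disturb: d(3)→23·3+24≡15=p; i(8)→23·8+24≡0=a; s(18)→23·18+24≡22=w; t(19)→23·19+24≡19=t; u(20)→23·20+24≡16=q; r(17)→23·17+24≡25=z; b(1)→23·1+24≡21=v (all mod 26).

pawtqzv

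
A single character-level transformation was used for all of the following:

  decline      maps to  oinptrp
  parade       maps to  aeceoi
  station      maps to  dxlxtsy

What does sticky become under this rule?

Shifts by position in decline: pos 0: d→o (+11), pos 1: e→i (+4), pos 2: c→n (+11), pos 3: l→p (+4) — repeating every 2. The shifts repeat in a cycle of length 2: positions 0,1,… shift by +11, +4, then the pattern repeats.
On sticky: s+11=d, t+4=x, i+11=t, c+4=g, k+11=v, y+4=c.

dxtgvc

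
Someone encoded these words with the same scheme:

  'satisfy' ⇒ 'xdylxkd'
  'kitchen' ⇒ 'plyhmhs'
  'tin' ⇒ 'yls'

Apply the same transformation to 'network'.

The shift depends on letter class: consonant s→x is +5, but vowel a→d is +3. The rule splits by letter class: vowels +3, consonants +5.
On network: n(cons)+5=s, e(vowel)+3=h, t(cons)+5=y, w(cons)+5=b, o(vowel)+3=r, r(cons)+5=w, k(cons)+5=p.

shybrwp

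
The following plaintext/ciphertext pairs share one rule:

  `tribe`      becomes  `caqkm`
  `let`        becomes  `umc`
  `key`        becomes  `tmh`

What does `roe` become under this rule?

awm

The shift depends on letter class: consonant t→c is +9, but vowel i→q is +8. The rule splits by letter class: vowels +8, consonants +9.
For roe: r(cons)+9=a, o(vowel)+8=w, e(vowel)+8=m.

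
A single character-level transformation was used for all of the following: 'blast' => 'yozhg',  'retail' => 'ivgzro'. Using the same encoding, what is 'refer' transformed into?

Each pair mirrors across the alphabet (b↔y, l↔o, a↔z): positions sum to 25. Letters are reflected about the middle of the alphabet (position → 25−position): Atbash.
Applying it to refer: r↔i, e↔v, f↔u, e↔v, r↔i.

ivuvi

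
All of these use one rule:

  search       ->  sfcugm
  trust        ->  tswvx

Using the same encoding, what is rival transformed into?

The shift increases by 1 at each position, starting from +0: 0, 1, 2, ….
Applying it to rival: r+0=r, i+1=j, v+2=x, a+3=d, l+4=p.

rjxdp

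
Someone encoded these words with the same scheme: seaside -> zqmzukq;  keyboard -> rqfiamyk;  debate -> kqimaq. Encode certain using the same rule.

jqyamuu

The shift depends on letter class: consonant s→z is +7, but vowel e→q is +12. Vowels shift forward by 12 and consonants shift forward by 7.
For certain: c(cons)+7=j, e(vowel)+12=q, r(cons)+7=y, t(cons)+7=a, a(vowel)+12=m, i(vowel)+12=u, n(cons)+7=u.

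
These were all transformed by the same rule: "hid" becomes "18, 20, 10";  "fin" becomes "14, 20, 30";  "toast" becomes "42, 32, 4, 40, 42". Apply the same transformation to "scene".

h(#8)→18 and i(#9)→20: differences scale by 2, so n = 2·pos + 2. With a=1..z=26, the number is 2·pos + 2.
For scene: s=19→40, c=3→8, e=5→12, n=14→30, e=5→12.

40, 8, 12, 30, 12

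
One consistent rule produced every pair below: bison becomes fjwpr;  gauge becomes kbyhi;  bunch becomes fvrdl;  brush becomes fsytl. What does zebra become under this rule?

dffse

A repeating key of period 2 is used — shifts +4, +1 over and over.
Applying it to zebra: z+4=d, e+1=f, b+4=f, r+1=s, a+4=e.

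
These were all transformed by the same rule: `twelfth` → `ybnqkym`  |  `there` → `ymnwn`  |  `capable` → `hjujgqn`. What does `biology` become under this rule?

The rule splits by letter class: vowels +9, consonants +5.
On biology: b(cons)+5=g, i(vowel)+9=r, o(vowel)+9=x, l(cons)+5=q, o(vowel)+9=x, g(cons)+5=l, y(cons)+5=d.

grxqxld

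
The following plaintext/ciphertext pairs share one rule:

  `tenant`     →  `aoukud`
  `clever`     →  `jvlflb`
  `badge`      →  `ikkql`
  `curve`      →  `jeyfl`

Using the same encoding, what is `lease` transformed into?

sohcl

Shifts by position in tenant: pos 0: t→a (+7), pos 1: e→o (+10), pos 2: n→u (+7), pos 3: a→k (+10) — repeating every 2. It's a Vigenère-style cipher with numeric key [7,10]: position i shifts by key[i mod 2].
Applying it to lease: l+7=s, e+10=o, a+7=h, s+10=c, e+7=l.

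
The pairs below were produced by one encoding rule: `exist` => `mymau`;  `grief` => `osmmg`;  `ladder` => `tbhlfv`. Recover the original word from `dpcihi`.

voyage

Shifts by position in exist: pos 0: e→m (+8), pos 1: x→y (+1), pos 2: i→m (+4), pos 3: s→a (+8), pos 4: t→u (+1) — repeating every 3. A repeating key of period 3 is used — shifts +8, +1, +4 over and over.
Reversing it on dpcihi: d−8=v, p−1=o, c−4=y, i−8=a, h−1=g, i−4=e.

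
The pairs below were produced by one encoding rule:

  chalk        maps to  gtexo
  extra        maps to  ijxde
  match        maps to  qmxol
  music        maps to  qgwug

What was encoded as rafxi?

noble

Shifts by position in chalk: pos 0: c→g (+4), pos 1: h→t (+12), pos 2: a→e (+4), pos 3: l→x (+12) — repeating every 2. A repeating key of period 2 is used — shifts +4, +12 over and over.
Reversing it on rafxi: r−4=n, a−12=o, f−4=b, x−12=l, i−4=e.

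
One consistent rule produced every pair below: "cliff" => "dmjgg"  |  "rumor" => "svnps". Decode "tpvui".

Every letter moves 1 place later in the alphabet, wrapping around z→a.
Reversing it on tpvui: t−1=s, p−1=o, v−1=u, u−1=t, i−1=h.

south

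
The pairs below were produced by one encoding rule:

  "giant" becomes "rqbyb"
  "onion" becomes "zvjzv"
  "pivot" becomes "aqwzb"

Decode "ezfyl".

Shifts by position in giant: pos 0: g→r (+11), pos 1: i→q (+8), pos 2: a→b (+1), pos 3: n→y (+11), pos 4: t→b (+8) — repeating every 3. A repeating key of period 3 is used — shifts +11, +8, +1 over and over.
Reversing it on ezfyl: e−11=t, z−8=r, f−1=e, y−11=n, l−8=d.

trend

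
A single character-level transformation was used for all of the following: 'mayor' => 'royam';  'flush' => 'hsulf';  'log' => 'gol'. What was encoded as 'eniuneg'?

genuine

It's just the letters in reverse order.
Decoding eniuneg: then reverse → genuine.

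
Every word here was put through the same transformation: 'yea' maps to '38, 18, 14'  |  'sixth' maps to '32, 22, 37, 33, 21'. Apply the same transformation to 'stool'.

y is letter #25 and maps to 38: an offset of 13. Letters become their 1-based position plus 13 (so a→14, b→15, …).
For stool: s=19→32, t=20→33, o=15→28, o=15→28, l=12→25.

32, 33, 28, 28, 25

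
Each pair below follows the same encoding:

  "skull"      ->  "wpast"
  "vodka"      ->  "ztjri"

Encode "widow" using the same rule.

In skull: s→w is +4, k→p is +5, u→a is +6, l→s is +7 — the shift increases by 1 each position. The shift increases by 1 at each position, starting from +4: 4, 5, 6, ….
On widow: w+4=a, i+5=n, d+6=j, o+7=v, w+8=e.

anjve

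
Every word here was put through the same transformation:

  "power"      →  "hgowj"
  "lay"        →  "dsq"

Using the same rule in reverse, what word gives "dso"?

law

Compare letters: p→h is +18, o→g is +18, w→o is +18 — a constant shift. It's a constant shift of +18 (ROT18).
Undoing it on dso: d−18=l, s−18=a, o−18=w.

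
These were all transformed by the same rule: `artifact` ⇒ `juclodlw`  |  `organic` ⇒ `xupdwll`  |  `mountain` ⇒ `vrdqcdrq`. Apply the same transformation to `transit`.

Shifts by position in artifact: pos 0: a→j (+9), pos 1: r→u (+3), pos 2: t→c (+9), pos 3: i→l (+3) — repeating every 2. The shifts repeat in a cycle of length 2: positions 0,1,… shift by +9, +3, then the pattern repeats.
For transit: t+9=c, r+3=u, a+9=j, n+3=q, s+9=b, i+3=l, t+9=c.

cujqblc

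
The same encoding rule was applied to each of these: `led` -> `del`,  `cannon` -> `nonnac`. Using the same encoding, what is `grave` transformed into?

The output letters match the input read backwards: led reversed is del. The word is simply reversed.
On grave: reverse → evarg.

evarg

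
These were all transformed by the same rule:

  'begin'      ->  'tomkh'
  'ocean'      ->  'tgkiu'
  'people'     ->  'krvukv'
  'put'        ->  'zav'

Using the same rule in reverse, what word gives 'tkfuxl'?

frozen

The output letters match the input read backwards, each shifted +6: begin reversed is nigeb. Read the word backwards and shift each letter +6.
Decoding tkfuxl: shift back: t−6=n, k−6=e, f−6=z, u−6=o, x−6=r, l−6=f → nezorf; then reverse → frozen.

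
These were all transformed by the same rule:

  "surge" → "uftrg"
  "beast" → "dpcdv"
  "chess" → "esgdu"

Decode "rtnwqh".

Shifts by position in surge: pos 0: s→u (+2), pos 1: u→f (+11), pos 2: r→t (+2), pos 3: g→r (+11) — repeating every 2. A repeating key of period 2 is used — shifts +2, +11 over and over.
Reversing it on rtnwqh: r−2=p, t−11=i, n−2=l, w−11=l, q−2=o, h−11=w.

pillow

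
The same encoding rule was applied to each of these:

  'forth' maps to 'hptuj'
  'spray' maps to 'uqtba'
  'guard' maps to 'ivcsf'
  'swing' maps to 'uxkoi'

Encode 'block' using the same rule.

dmqdm

Shifts by position in forth: pos 0: f→h (+2), pos 1: o→p (+1), pos 2: r→t (+2), pos 3: t→u (+1) — repeating every 2. A repeating key of period 2 is used — shifts +2, +1 over and over.
For block: b+2=d, l+1=m, o+2=q, c+1=d, k+2=m.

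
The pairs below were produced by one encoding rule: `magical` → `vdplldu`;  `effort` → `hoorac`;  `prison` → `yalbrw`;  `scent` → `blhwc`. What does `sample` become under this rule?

bdvyuh

Two shifts are in play — +3 for a/e/i/o/u, +9 for every other letter.
Applying it to sample: s(cons)+9=b, a(vowel)+3=d, m(cons)+9=v, p(cons)+9=y, l(cons)+9=u, e(vowel)+3=h.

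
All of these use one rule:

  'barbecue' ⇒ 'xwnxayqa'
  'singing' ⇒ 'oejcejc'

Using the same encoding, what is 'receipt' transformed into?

nayaelp

Each letter is shifted forward by 22 in the alphabet (a Caesar shift of +22).
Applying it to receipt: r+22=n, e+22=a, c+22=y, e+22=a, i+22=e, p+22=l, t+22=p.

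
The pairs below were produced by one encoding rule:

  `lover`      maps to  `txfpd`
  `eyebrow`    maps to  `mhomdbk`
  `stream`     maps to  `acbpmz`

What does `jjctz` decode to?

basin

In lover: l→t is +8, o→x is +9, v→f is +10, e→p is +11 — the shift increases by 1 each position. Letter i (0-indexed) is shifted by i+8, so successive shifts are 8, 9, 10, ….
Decoding jjctz: j−8=b, j−9=a, c−10=s, t−11=i, z−12=n.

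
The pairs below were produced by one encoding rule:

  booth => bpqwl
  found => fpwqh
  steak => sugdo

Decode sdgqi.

scene

In booth: b→b is +0, o→p is +1, o→q is +2, t→w is +3 — the shift increases by 1 each position. Each letter shifts forward by its position index (0, 1, 2, …) — the shift grows by one for each successive letter.
Undoing it on sdgqi: s−0=s, d−1=c, g−2=e, q−3=n, i−4=e.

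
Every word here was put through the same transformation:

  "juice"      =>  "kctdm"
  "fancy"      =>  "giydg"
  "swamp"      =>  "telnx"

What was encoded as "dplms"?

Shifts by position in juice: pos 0: j→k (+1), pos 1: u→c (+8), pos 2: i→t (+11), pos 3: c→d (+1), pos 4: e→m (+8) — repeating every 3. A repeating key of period 3 is used — shifts +1, +8, +11 over and over.
Undoing it on dplms: d−1=c, p−8=h, l−11=a, m−1=l, s−8=k.

chalk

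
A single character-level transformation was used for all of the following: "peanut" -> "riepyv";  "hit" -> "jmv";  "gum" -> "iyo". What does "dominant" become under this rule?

The shift depends on letter class: consonant p→r is +2, but vowel e→i is +4. Two shifts are in play — +4 for a/e/i/o/u, +2 for every other letter.
Applying it to dominant: d(cons)+2=f, o(vowel)+4=s, m(cons)+2=o, i(vowel)+4=m, n(cons)+2=p, a(vowel)+4=e, n(cons)+2=p, t(cons)+2=v.

fsompepv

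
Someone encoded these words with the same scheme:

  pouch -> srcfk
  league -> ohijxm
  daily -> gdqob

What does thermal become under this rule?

Shifts by position in pouch: pos 0: p→s (+3), pos 1: o→r (+3), pos 2: u→c (+8), pos 3: c→f (+3), pos 4: h→k (+3) — repeating every 3. It's a Vigenère-style cipher with numeric key [3,3,8]: position i shifts by key[i mod 3].
Applying it to thermal: t+3=w, h+3=k, e+8=m, r+3=u, m+3=p, a+8=i, l+3=o.

wkmupio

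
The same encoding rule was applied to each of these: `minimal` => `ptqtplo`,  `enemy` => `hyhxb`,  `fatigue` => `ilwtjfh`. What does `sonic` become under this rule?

vzqtf

A repeating key of period 2 is used — shifts +3, +11 over and over.
Applying it to sonic: s+3=v, o+11=z, n+3=q, i+11=t, c+3=f.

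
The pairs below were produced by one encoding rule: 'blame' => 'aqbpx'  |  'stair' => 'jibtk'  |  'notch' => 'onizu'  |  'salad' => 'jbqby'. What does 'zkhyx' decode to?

This is an affine cipher: with a=0,…,z=25, each position x becomes (25x+1) mod 26.
Reversing it on zkhyx: z(25)→25·(25−1)≡2=c; k(10)→25·(10−1)≡17=r; h(7)→25·(7−1)≡20=u; y(24)→25·(24−1)≡3=d; x(23)→25·(23−1)≡4=e (all mod 26).

crude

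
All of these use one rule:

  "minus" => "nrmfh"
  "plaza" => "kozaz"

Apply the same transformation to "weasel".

Each pair mirrors across the alphabet (m↔n, i↔r, n↔m): positions sum to 25. This is the alphabet-reversal cipher (Atbash): a becomes z, b becomes y, etc.
Applying it to weasel: w↔d, e↔v, a↔z, s↔h, e↔v, l↔o.

dvzhvo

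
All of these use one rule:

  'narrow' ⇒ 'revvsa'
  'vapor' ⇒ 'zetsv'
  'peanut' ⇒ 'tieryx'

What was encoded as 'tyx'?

put

It's a constant shift of +4 (ROT4).
Undoing it on tyx: t−4=p, y−4=u, x−4=t.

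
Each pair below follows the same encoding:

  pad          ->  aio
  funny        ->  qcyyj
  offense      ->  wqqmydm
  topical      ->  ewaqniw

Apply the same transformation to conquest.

nwybcmde

The shift depends on letter class: consonant p→a is +11, but vowel a→i is +8. Two shifts are in play — +8 for a/e/i/o/u, +11 for every other letter.
Applying it to conquest: c(cons)+11=n, o(vowel)+8=w, n(cons)+11=y, q(cons)+11=b, u(vowel)+8=c, e(vowel)+8=m, s(cons)+11=d, t(cons)+11=e.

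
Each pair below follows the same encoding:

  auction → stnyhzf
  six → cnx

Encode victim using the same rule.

The output letters match the input read backwards, each shifted +5: auction reversed is noitcua. The word is reversed, then every letter is shifted forward by 5.
For victim: reverse → mitciv; then shift: m+5=r, i+5=n, t+5=y, c+5=h, i+5=n, v+5=a.

rnyhna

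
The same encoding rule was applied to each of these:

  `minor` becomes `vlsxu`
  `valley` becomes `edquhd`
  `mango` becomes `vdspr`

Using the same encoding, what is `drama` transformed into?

mufvd

Shifts by position in minor: pos 0: m→v (+9), pos 1: i→l (+3), pos 2: n→s (+5), pos 3: o→x (+9), pos 4: r→u (+3) — repeating every 3. It's a Vigenère-style cipher with numeric key [9,3,5]: position i shifts by key[i mod 3].
Applying it to drama: d+9=m, r+3=u, a+5=f, m+9=v, a+3=d.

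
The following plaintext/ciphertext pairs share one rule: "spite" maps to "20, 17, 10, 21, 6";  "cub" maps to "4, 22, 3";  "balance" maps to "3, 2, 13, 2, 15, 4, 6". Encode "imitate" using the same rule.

10, 14, 10, 21, 2, 21, 6

Each letter is replaced by its alphabet position (a=1..z=26) + 1.
On imitate: i=9→10, m=13→14, i=9→10, t=20→21, a=1→2, t=20→21, e=5→6.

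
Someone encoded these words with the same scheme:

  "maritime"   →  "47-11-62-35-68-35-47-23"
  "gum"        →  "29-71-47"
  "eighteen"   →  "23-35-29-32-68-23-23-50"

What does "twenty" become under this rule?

68-77-23-50-68-83

m(#13)→47 and a(#1)→11: differences scale by 3, so n = 3·pos + 8. Each letter becomes 3×(its alphabet position, a=1..z=26) + 8.
Applying it to twenty: t=20→68, w=23→77, e=5→23, n=14→50, t=20→68, y=25→83.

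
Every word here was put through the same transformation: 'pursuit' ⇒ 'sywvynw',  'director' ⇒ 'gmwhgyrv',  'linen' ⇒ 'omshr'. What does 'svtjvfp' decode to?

program

A repeating key of period 3 is used — shifts +3, +4, +5 over and over.
Decoding svtjvfp: s−3=p, v−4=r, t−5=o, j−3=g, v−4=r, f−5=a, p−3=m.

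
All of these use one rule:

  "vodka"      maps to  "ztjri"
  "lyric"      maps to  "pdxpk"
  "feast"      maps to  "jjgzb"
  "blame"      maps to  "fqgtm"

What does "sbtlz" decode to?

In vodka: v→z is +4, o→t is +5, d→j is +6, k→r is +7 — the shift increases by 1 each position. Letter i (0-indexed) is shifted by i+4, so successive shifts are 4, 5, 6, ….
Reversing it on sbtlz: s−4=o, b−5=w, t−6=n, l−7=e, z−8=r.

owner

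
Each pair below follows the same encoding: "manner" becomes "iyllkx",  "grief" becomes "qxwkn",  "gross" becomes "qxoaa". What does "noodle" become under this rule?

m(12)→i(8) and a(0)→y(24) fit y≡3x+24 (mod 26); the inverse of 3 mod 26 is 9. Each letter's alphabet position (a=0..z=25) is mapped through 3·x+24 mod 26 — an affine cipher.
For noodle: n(13)→3·13+24≡11=l; o(14)→3·14+24≡14=o; o(14)→3·14+24≡14=o; d(3)→3·3+24≡7=h; l(11)→3·11+24≡5=f; e(4)→3·4+24≡10=k (all mod 26).

loohfk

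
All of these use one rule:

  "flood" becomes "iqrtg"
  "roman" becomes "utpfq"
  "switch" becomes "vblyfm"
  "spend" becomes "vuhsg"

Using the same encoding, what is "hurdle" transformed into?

kzuioj

Shifts by position in flood: pos 0: f→i (+3), pos 1: l→q (+5), pos 2: o→r (+3), pos 3: o→t (+5) — repeating every 2. The shifts repeat in a cycle of length 2: positions 0,1,… shift by +3, +5, then the pattern repeats.
Applying it to hurdle: h+3=k, u+5=z, r+3=u, d+5=i, l+3=o, e+5=j.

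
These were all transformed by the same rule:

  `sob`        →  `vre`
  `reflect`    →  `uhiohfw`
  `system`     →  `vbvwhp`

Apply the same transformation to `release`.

uhohdvh

Compare letters: s→v is +3, o→r is +3, b→e is +3 — a constant shift. Every letter moves 3 places later in the alphabet, wrapping around z→a.
Applying it to release: r+3=u, e+3=h, l+3=o, e+3=h, a+3=d, s+3=v, e+3=h.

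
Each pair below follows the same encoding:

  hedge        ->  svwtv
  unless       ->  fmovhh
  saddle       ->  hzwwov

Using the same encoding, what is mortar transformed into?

nligzi

Each pair mirrors across the alphabet (h↔s, e↔v, d↔w): positions sum to 25. Each letter is replaced by its mirror in the alphabet: a↔z, b↔y, c↔x, and so on (the Atbash cipher).
On mortar: m↔n, o↔l, r↔i, t↔g, a↔z, r↔i.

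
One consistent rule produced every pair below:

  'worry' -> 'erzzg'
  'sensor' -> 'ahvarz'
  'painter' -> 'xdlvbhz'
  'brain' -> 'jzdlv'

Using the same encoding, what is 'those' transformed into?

bprah

The shift depends on letter class: consonant w→e is +8, but vowel o→r is +3. The rule splits by letter class: vowels +3, consonants +8.
Applying it to those: t(cons)+8=b, h(cons)+8=p, o(vowel)+3=r, s(cons)+8=a, e(vowel)+3=h.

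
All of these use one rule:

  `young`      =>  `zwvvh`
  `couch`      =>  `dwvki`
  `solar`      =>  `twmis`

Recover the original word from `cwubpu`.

bottom

Shifts by position in young: pos 0: y→z (+1), pos 1: o→w (+8), pos 2: u→v (+1), pos 3: n→v (+8) — repeating every 2. The shifts repeat in a cycle of length 2: positions 0,1,… shift by +1, +8, then the pattern repeats.
Undoing it on cwubpu: c−1=b, w−8=o, u−1=t, b−8=t, p−1=o, u−8=m.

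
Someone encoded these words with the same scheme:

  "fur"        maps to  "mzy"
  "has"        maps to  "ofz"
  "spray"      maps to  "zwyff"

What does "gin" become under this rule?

The shift depends on letter class: consonant f→m is +7, but vowel u→z is +5. The rule splits by letter class: vowels +5, consonants +7.
For gin: g(cons)+7=n, i(vowel)+5=n, n(cons)+7=u.

nnu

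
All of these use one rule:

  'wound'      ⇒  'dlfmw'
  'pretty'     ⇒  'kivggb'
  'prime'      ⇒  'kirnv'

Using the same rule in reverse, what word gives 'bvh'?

This is the alphabet-reversal cipher (Atbash): a becomes z, b becomes y, etc.
Decoding bvh: b↔y, v↔e, h↔s.

yes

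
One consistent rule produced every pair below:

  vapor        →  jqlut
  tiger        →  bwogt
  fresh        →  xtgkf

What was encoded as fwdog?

hinge

This is an affine cipher: with a=0,…,z=25, each position x becomes (17x+16) mod 26.
Reversing it on fwdog: f(5)→23·(5−16)≡7=h; w(22)→23·(22−16)≡8=i; d(3)→23·(3−16)≡13=n; o(14)→23·(14−16)≡6=g; g(6)→23·(6−16)≡4=e (all mod 26).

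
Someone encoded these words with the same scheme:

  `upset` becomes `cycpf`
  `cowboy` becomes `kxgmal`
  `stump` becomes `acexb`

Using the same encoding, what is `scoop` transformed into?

In upset: u→c is +8, p→y is +9, s→c is +10, e→p is +11 — the shift increases by 1 each position. Letter i (0-indexed) is shifted by i+8, so successive shifts are 8, 9, 10, ….
For scoop: s+8=a, c+9=l, o+10=y, o+11=z, p+12=b.

alyzb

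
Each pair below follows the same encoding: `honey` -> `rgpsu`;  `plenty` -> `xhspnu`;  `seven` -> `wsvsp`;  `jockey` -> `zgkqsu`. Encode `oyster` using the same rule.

guwnsf

h(7)→r(17) and o(14)→g(6) fit y≡17x+2 (mod 26); the inverse of 17 mod 26 is 23. Each letter's alphabet position (a=0..z=25) is mapped through 17·x+2 mod 26 — an affine cipher.
Applying it to oyster: o(14)→17·14+2≡6=g; y(24)→17·24+2≡20=u; s(18)→17·18+2≡22=w; t(19)→17·19+2≡13=n; e(4)→17·4+2≡18=s; r(17)→17·17+2≡5=f (all mod 26).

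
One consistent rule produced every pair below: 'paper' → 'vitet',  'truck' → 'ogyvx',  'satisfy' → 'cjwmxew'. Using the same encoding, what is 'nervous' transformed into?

The word is reversed, then every letter is shifted forward by 4.
On nervous: reverse → suovren; then shift: s+4=w, u+4=y, o+4=s, v+4=z, r+4=v, e+4=i, n+4=r.

wyszvir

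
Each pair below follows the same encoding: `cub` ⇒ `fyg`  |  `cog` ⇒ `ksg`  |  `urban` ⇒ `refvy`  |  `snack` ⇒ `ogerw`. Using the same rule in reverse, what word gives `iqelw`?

shame

Two steps: reverse the string, then apply a Caesar shift of +4.
Undoing it on iqelw: shift back: i−4=e, q−4=m, e−4=a, l−4=h, w−4=s → emahs; then reverse → shame.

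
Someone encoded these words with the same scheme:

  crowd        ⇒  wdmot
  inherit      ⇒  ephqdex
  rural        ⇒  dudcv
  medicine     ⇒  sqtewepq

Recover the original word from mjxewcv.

c(2)→w(22) and r(17)→d(3) fit y≡23x+2 (mod 26); the inverse of 23 mod 26 is 17. Each letter's alphabet position (a=0..z=25) is mapped through 23·x+2 mod 26 — an affine cipher.
Reversing it on mjxewcv: m(12)→17·(12−2)≡14=o; j(9)→17·(9−2)≡15=p; x(23)→17·(23−2)≡19=t; e(4)→17·(4−2)≡8=i; w(22)→17·(22−2)≡2=c; c(2)→17·(2−2)≡0=a; v(21)→17·(21−2)≡11=l (all mod 26).

optical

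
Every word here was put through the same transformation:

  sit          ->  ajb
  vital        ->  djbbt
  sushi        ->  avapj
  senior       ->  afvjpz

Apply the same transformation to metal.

ufbbt

The shift depends on letter class: consonant s→a is +8, but vowel i→j is +1. Vowels shift forward by 1 and consonants shift forward by 8.
On metal: m(cons)+8=u, e(vowel)+1=f, t(cons)+8=b, a(vowel)+1=b, l(cons)+8=t.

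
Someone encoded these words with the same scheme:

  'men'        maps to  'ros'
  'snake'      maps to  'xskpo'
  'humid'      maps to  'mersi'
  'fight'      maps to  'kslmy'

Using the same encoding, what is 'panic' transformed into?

ukssh

Two shifts are in play — +10 for a/e/i/o/u, +5 for every other letter.
For panic: p(cons)+5=u, a(vowel)+10=k, n(cons)+5=s, i(vowel)+10=s, c(cons)+5=h.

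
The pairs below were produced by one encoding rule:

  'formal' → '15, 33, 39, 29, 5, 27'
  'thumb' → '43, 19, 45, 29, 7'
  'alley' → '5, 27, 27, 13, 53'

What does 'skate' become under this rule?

f(#6)→15 and o(#15)→33: differences scale by 2, so n = 2·pos + 3. Each letter becomes 2×(its alphabet position, a=1..z=26) + 3.
Applying it to skate: s=19→41, k=11→25, a=1→5, t=20→43, e=5→13.

41, 25, 5, 43, 13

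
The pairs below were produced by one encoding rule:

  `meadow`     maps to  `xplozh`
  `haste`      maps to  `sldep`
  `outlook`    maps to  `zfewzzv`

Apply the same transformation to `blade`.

mwlop

This is a Caesar cipher with shift 11.
Applying it to blade: b+11=m, l+11=w, a+11=l, d+11=o, e+11=p.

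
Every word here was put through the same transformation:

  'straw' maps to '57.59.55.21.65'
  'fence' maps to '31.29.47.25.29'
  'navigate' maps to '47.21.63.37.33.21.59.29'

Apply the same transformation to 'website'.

65.29.23.57.37.59.29

Each letter becomes 2×(its alphabet position, a=1..z=26) + 19.
On website: w=23→65, e=5→29, b=2→23, s=19→57, i=9→37, t=20→59, e=5→29.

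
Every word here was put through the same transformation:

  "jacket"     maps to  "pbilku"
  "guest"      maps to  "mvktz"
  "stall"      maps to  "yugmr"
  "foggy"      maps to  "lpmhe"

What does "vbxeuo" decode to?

pardon

A repeating key of period 2 is used — shifts +6, +1 over and over.
Reversing it on vbxeuo: v−6=p, b−1=a, x−6=r, e−1=d, u−6=o, o−1=n.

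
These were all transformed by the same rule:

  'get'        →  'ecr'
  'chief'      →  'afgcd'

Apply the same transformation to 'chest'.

Each letter is shifted forward by 24 in the alphabet (a Caesar shift of +24).
On chest: c+24=a, h+24=f, e+24=c, s+24=q, t+24=r.

afcqr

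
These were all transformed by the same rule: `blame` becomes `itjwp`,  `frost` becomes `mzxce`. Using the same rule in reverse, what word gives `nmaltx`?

gerbil

Each letter shifts forward by (position + 7), i.e. 7, 8, 9, … — the shift grows by one for each successive letter.
Decoding nmaltx: n−7=g, m−8=e, a−9=r, l−10=b, t−11=i, x−12=l.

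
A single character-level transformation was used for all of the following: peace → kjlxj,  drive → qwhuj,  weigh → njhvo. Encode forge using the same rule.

Treating letters as 0–25, the rule is x ↦ 19x + 11 (mod 26).
On forge: f(5)→19·5+11≡2=c; o(14)→19·14+11≡17=r; r(17)→19·17+11≡22=w; g(6)→19·6+11≡21=v; e(4)→19·4+11≡9=j (all mod 26).

crwvj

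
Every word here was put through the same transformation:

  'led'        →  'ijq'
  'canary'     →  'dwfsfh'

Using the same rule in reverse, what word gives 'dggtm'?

The output letters match the input read backwards, each shifted +5: led reversed is del. Read the word backwards and shift each letter +5.
Reversing it on dggtm: shift back: d−5=y, g−5=b, g−5=b, t−5=o, m−5=h → ybboh; then reverse → hobby.

hobby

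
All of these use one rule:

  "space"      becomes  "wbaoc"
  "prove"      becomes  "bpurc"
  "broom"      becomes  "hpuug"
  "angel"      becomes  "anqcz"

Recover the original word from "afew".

Treating letters as 0–25, the rule is x ↦ 7x + 0 (mod 26).
Reversing it on afew: a(0)→15·(0−0)≡0=a; f(5)→15·(5−0)≡23=x; e(4)→15·(4−0)≡8=i; w(22)→15·(22−0)≡18=s (all mod 26).

axis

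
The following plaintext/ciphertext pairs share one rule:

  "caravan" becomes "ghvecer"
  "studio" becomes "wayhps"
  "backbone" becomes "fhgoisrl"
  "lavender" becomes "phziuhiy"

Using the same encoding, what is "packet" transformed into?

thgolx

Shifts by position in caravan: pos 0: c→g (+4), pos 1: a→h (+7), pos 2: r→v (+4), pos 3: a→e (+4), pos 4: v→c (+7), pos 5: a→e (+4) — repeating every 3. It's a Vigenère-style cipher with numeric key [4,7,4]: position i shifts by key[i mod 3].
For packet: p+4=t, a+7=h, c+4=g, k+4=o, e+7=l, t+4=x.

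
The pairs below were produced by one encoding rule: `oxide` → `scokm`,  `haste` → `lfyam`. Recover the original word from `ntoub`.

joint

In oxide: o→s is +4, x→c is +5, i→o is +6, d→k is +7 — the shift increases by 1 each position. Letter i (0-indexed) is shifted by i+4, so successive shifts are 4, 5, 6, ….
Decoding ntoub: n−4=j, t−5=o, o−6=i, u−7=n, b−8=t.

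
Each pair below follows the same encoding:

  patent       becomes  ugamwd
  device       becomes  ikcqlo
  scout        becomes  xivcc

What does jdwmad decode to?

The shift increases by 1 at each position, starting from +5: 5, 6, 7, ….
Decoding jdwmad: j−5=e, d−6=x, w−7=p, m−8=e, a−9=r, d−10=t.

expert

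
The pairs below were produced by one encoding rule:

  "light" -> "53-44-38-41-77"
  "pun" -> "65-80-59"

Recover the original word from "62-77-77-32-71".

otter

With a=1..z=26, the number is 3·pos + 17.
Reversing it on 62-77-77-32-71: 62→(62−17)÷3=15=o, 77→(77−17)÷3=20=t, 77→(77−17)÷3=20=t, 32→(32−17)÷3=5=e, 71→(71−17)÷3=18=r.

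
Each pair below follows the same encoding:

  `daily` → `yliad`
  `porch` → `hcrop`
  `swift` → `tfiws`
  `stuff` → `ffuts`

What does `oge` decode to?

ego

The output letters match the input read backwards: daily reversed is yliad. It's just the letters in reverse order.
Reversing it on oge: then reverse → ego.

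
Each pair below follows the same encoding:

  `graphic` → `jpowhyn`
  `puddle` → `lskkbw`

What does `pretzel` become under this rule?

slgalyw

Two steps: reverse the string, then apply a Caesar shift of +7.
On pretzel: reverse → lezterp; then shift: l+7=s, e+7=l, z+7=g, t+7=a, e+7=l, r+7=y, p+7=w.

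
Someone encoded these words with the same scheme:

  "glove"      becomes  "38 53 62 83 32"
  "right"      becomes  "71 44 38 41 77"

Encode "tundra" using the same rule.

Each letter becomes 3×(its alphabet position, a=1..z=26) + 17.
On tundra: t=20→77, u=21→80, n=14→59, d=4→29, r=18→71, a=1→20.

77 80 59 29 71 20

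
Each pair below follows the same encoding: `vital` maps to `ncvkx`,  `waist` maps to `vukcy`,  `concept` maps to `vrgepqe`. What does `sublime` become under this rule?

Two steps: reverse the string, then apply a Caesar shift of +2.
Applying it to sublime: reverse → emilbus; then shift: e+2=g, m+2=o, i+2=k, l+2=n, b+2=d, u+2=w, s+2=u.

gokndwu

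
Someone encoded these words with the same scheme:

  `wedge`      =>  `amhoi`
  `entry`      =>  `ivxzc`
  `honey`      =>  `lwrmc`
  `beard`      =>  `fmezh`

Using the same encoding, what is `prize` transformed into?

Shifts by position in wedge: pos 0: w→a (+4), pos 1: e→m (+8), pos 2: d→h (+4), pos 3: g→o (+8) — repeating every 2. A repeating key of period 2 is used — shifts +4, +8 over and over.
For prize: p+4=t, r+8=z, i+4=m, z+8=h, e+4=i.

tzmhi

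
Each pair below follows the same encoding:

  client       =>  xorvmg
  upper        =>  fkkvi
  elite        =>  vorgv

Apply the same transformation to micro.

nrxil

Each pair mirrors across the alphabet (c↔x, l↔o, i↔r): positions sum to 25. Each letter is replaced by its mirror in the alphabet: a↔z, b↔y, c↔x, and so on (the Atbash cipher).
On micro: m↔n, i↔r, c↔x, r↔i, o↔l.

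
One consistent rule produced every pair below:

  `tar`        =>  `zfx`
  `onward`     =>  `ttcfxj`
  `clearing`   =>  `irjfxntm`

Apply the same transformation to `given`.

The shift depends on letter class: consonant t→z is +6, but vowel a→f is +5. The rule splits by letter class: vowels +5, consonants +6.
Applying it to given: g(cons)+6=m, i(vowel)+5=n, v(cons)+6=b, e(vowel)+5=j, n(cons)+6=t.

mnbjt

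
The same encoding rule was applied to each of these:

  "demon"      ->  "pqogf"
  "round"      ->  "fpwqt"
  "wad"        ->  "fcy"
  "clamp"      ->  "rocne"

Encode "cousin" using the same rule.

pkuwqe

The output letters match the input read backwards, each shifted +2: demon reversed is nomed. Read the word backwards and shift each letter +2.
Applying it to cousin: reverse → nisuoc; then shift: n+2=p, i+2=k, s+2=u, u+2=w, o+2=q, c+2=e.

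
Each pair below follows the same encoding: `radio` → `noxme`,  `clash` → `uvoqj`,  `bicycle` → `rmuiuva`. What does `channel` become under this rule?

Treating letters as 0–25, the rule is x ↦ 3x + 14 (mod 26).
On channel: c(2)→3·2+14≡20=u; h(7)→3·7+14≡9=j; a(0)→3·0+14≡14=o; n(13)→3·13+14≡1=b; n(13)→3·13+14≡1=b; e(4)→3·4+14≡0=a; l(11)→3·11+14≡21=v (all mod 26).

ujobbav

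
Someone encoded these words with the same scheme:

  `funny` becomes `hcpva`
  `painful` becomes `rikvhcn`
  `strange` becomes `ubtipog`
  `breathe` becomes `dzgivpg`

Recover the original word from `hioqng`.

It's a Vigenère-style cipher with numeric key [2,8]: position i shifts by key[i mod 2].
Undoing it on hioqng: h−2=f, i−8=a, o−2=m, q−8=i, n−2=l, g−8=y.

family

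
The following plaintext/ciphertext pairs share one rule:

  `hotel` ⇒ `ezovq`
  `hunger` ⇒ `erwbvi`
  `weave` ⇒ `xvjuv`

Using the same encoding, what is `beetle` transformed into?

h(7)→e(4) and o(14)→z(25) fit y≡3x+9 (mod 26); the inverse of 3 mod 26 is 9. Each letter's alphabet position (a=0..z=25) is mapped through 3·x+9 mod 26 — an affine cipher.
For beetle: b(1)→3·1+9≡12=m; e(4)→3·4+9≡21=v; e(4)→3·4+9≡21=v; t(19)→3·19+9≡14=o; l(11)→3·11+9≡16=q; e(4)→3·4+9≡21=v (all mod 26).

mvvoqv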